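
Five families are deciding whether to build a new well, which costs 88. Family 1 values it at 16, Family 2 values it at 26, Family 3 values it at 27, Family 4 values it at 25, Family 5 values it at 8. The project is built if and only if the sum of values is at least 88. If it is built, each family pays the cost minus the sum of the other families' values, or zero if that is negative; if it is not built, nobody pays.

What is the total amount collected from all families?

38

Total value 102 ≥ cost 88, so it is built.
Family 1: others sum to 86; max(0, 88 - 86) = 2.
Family 2: others sum to 76; max(0, 88 - 76) = 12.
Family 3: others sum to 75; max(0, 88 - 75) = 13.
Family 4: others sum to 77; max(0, 88 - 77) = 11.
Family 5: others sum to 94; max(0, 88 - 94) = 0.
Total collected = 2 + 12 + 13 + 11 + 0 = 38.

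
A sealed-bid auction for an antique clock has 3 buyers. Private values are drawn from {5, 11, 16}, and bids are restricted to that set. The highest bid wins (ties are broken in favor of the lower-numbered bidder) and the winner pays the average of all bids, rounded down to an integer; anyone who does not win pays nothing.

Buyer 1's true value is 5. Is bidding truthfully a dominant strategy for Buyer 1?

Check each profile of the others' bids and compare truth against every alternative bid.
Others bid (11, 11): truth gives 0, best alternative gives -6.
Others bid (5, 11): truth gives 0, best alternative gives -4.
Others bid (11, 5): truth gives 0, best alternative gives -4.
Others bid (5, 5): truth gives 0, best alternative gives -2.
Others bid (5, 16): truth gives 0, best alternative gives 0.
Others bid (11, 16): truth gives 0, best alternative gives 0.
(Remaining 3 profiles checked similarly; truth is weakly best in each.)
In every case the truthful bid is at least as good as any alternative, so it is a dominant strategy.

Yes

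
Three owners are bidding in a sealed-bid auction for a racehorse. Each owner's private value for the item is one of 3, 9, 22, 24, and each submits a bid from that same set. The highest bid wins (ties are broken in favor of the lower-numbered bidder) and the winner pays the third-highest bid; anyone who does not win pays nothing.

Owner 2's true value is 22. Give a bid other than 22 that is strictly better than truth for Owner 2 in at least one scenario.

24

Suppose Owner 1 bids 3 and Owner 3 bids 24.
Bid 22: loses, pays 0, utility 0.
Bid 24: wins, pays 3, utility 22 - 3 = 19.
So bidding 24 beats truth here (19 > 0).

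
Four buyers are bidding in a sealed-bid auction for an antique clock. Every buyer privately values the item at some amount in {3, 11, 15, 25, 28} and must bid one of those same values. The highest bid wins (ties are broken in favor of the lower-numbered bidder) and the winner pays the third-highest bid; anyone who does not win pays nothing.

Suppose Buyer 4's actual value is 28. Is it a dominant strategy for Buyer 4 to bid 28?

Yes

Check each profile of the others' bids and compare truth against every alternative bid.
Others bid (3, 3, 25): truth gives 25, best alternative gives 0.
Others bid (3, 25, 3): truth gives 25, best alternative gives 0.
Others bid (25, 3, 3): truth gives 25, best alternative gives 0.
Others bid (3, 11, 25): truth gives 17, best alternative gives 0.
Others bid (3, 25, 11): truth gives 17, best alternative gives 0.
Others bid (11, 3, 25): truth gives 17, best alternative gives 0.
(Remaining 119 profiles checked similarly; truth is weakly best in each.)
In every case the truthful bid is at least as good as any alternative, so it is a dominant strategy.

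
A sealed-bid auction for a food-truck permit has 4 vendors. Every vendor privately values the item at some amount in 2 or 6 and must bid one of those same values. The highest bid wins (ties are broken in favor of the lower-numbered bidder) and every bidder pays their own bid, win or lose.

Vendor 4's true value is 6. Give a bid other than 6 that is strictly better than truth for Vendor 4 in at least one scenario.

Suppose Vendor 1 bids 2, Vendor 2 bids 2 and Vendor 3 bids 6.
Bid 6: loses but pays 6, utility -6.
Bid 2: loses but pays 2, utility -2.
So bidding 2 beats truth here (-2 > -6).

2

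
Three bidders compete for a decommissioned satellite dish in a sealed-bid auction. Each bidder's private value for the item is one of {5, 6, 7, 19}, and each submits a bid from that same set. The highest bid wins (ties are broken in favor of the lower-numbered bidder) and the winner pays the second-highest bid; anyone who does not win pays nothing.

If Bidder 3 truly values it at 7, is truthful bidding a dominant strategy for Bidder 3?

Yes

Check each profile of the others' bids and compare truth against every alternative bid.
Others bid (5, 5): truth gives 2, best alternative gives 2.
Others bid (5, 6): truth gives 1, best alternative gives 1.
Others bid (6, 5): truth gives 1, best alternative gives 1.
Others bid (6, 6): truth gives 1, best alternative gives 1.
Others bid (5, 7): truth gives 0, best alternative gives 0.
Others bid (5, 19): truth gives 0, best alternative gives 0.
(Remaining 10 profiles checked similarly; truth is weakly best in each.)
In every case the truthful bid is at least as good as any alternative, so it is a dominant strategy.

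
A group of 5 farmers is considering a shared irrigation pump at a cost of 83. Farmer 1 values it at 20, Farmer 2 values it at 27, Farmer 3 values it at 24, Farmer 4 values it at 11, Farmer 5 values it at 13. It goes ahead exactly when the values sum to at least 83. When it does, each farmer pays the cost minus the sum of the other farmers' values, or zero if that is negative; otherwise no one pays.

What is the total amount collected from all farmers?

Total value 95 ≥ cost 83, so it is built.
Farmer 1: others sum to 75; max(0, 83 - 75) = 8.
Farmer 2: others sum to 68; max(0, 83 - 68) = 15.
Farmer 3: others sum to 71; max(0, 83 - 71) = 12.
Farmer 4: others sum to 84; max(0, 83 - 84) = 0.
Farmer 5: others sum to 82; max(0, 83 - 82) = 1.
Total collected = 8 + 15 + 12 + 0 + 1 = 36.

36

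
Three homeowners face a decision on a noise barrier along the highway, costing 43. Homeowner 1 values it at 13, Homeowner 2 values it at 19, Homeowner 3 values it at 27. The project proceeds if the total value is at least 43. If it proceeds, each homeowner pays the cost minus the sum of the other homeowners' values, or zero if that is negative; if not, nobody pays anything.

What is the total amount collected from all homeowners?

14

Total value 59 ≥ cost 43, so it is built.
Homeowner 1: others sum to 46; max(0, 43 - 46) = 0.
Homeowner 2: others sum to 40; max(0, 43 - 40) = 3.
Homeowner 3: others sum to 32; max(0, 43 - 32) = 11.
Total collected = 0 + 3 + 11 = 14.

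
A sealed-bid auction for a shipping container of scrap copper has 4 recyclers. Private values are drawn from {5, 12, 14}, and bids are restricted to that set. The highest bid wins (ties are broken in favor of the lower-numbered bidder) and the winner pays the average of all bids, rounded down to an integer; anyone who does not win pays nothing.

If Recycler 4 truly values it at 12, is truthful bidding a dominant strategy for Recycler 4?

No

Consider the case where Recycler 1 bids 5, Recycler 2 bids 5 and Recycler 3 bids 12.
Truthful bid 12: loses, pays 0, utility 0.
Bid 14 instead: wins, pays 9, utility 12 - 9 = 3.
Since 3 > 0, bidding 14 is strictly better here, so truthful bidding is not dominant.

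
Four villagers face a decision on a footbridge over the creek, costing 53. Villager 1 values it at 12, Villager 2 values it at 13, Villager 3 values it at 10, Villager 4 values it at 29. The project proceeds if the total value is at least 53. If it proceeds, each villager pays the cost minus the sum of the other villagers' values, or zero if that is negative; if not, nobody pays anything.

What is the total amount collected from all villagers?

21

Total value 64 ≥ cost 53, so it is built.
Villager 1: others sum to 52; max(0, 53 - 52) = 1.
Villager 2: others sum to 51; max(0, 53 - 51) = 2.
Villager 3: others sum to 54; max(0, 53 - 54) = 0.
Villager 4: others sum to 35; max(0, 53 - 35) = 18.
Total collected = 1 + 2 + 0 + 18 = 21.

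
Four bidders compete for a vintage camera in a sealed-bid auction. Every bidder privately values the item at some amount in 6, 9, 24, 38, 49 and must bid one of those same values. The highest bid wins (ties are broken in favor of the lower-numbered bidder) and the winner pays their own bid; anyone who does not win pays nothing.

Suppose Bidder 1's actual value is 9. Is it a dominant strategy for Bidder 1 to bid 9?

No

Consider the case where Bidder 2 bids 6, Bidder 3 bids 6 and Bidder 4 bids 6.
Truthful bid 9: wins, pays 9, utility 9 - 9 = 0.
Bid 6 instead: wins, pays 6, utility 9 - 6 = 3.
Since 3 > 0, bidding 6 is strictly better here, so truthful bidding is not dominant.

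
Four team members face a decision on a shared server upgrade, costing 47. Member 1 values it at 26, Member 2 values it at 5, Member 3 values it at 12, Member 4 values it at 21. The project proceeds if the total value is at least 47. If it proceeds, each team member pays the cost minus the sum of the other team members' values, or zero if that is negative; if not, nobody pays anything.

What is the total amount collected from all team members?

13

Total value 64 ≥ cost 47, so it is built.
Member 1: others sum to 38; max(0, 47 - 38) = 9.
Member 2: others sum to 59; max(0, 47 - 59) = 0.
Member 3: others sum to 52; max(0, 47 - 52) = 0.
Member 4: others sum to 43; max(0, 47 - 43) = 4.
Total collected = 9 + 0 + 0 + 4 = 13.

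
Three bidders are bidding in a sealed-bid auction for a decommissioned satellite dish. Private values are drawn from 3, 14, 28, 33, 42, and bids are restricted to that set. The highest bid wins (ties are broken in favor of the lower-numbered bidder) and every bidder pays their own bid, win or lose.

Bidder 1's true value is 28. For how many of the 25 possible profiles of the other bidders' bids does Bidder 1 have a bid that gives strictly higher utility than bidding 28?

Others bid (3, 3): truth gives 0; bid 3 gives 25 > 0. Violating.
Others bid (3, 14): truth gives 0; bid 14 gives 14 > 0. Violating.
Others bid (3, 33): truth gives -28; bid 3 gives -3 > -28. Violating.
Others bid (3, 42): truth gives -28; bid 3 gives -3 > -28. Violating.
Others bid (3, 28): truth gives 0; no alternative beats it.
Others bid (14, 28): truth gives 0; no alternative beats it.
(Checking all 25 profiles: 20 have a profitable deviation, 5 do not.)

20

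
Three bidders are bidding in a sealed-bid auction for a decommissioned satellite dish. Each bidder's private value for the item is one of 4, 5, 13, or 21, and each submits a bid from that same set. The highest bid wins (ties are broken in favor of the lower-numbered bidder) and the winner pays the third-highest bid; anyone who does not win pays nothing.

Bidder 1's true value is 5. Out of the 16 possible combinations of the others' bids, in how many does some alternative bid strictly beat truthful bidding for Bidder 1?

4

Others bid (4, 13): truth gives 0; bid 13 gives 1 > 0. Violating.
Others bid (4, 21): truth gives 0; bid 21 gives 1 > 0. Violating.
Others bid (13, 4): truth gives 0; bid 13 gives 1 > 0. Violating.
Others bid (21, 4): truth gives 0; bid 21 gives 1 > 0. Violating.
Others bid (4, 4): truth gives 1; no alternative beats it.
Others bid (4, 5): truth gives 1; no alternative beats it.
(Checking all 16 profiles: 4 have a profitable deviation, 12 do not.)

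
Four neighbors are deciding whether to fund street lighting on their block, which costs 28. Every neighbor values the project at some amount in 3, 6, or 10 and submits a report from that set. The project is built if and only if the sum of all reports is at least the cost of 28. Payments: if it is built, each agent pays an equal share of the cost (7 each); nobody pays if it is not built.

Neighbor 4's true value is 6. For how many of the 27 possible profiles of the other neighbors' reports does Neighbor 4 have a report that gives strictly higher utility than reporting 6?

6

Others report (3, 10, 10): truth gives -1; report 3 gives 0 > -1. Violating.
Others report (6, 6, 10): truth gives -1; report 3 gives 0 > -1. Violating.
Others report (6, 10, 6): truth gives -1; report 3 gives 0 > -1. Violating.
Others report (10, 3, 10): truth gives -1; report 3 gives 0 > -1. Violating.
Others report (3, 3, 3): truth gives 0; no alternative beats it.
Others report (3, 3, 6): truth gives 0; no alternative beats it.
(Checking all 27 profiles: 6 have a profitable deviation, 21 do not.)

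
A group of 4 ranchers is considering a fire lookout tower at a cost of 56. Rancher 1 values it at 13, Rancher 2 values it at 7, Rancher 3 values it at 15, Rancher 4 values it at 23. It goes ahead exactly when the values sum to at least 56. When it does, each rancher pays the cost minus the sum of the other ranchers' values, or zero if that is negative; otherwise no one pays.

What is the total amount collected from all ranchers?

Total value 58 ≥ cost 56, so it is built.
Rancher 1: others sum to 45; max(0, 56 - 45) = 11.
Rancher 2: others sum to 51; max(0, 56 - 51) = 5.
Rancher 3: others sum to 43; max(0, 56 - 43) = 13.
Rancher 4: others sum to 35; max(0, 56 - 35) = 21.
Total collected = 11 + 5 + 13 + 21 = 50.

50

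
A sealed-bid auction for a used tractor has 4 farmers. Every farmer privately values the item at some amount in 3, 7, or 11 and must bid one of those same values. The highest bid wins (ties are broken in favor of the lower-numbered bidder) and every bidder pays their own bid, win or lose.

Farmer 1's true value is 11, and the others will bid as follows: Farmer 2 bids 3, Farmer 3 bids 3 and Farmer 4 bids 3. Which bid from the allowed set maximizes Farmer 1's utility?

Bid 3: wins, pays 3, utility 11 - 3 = 8.
Bid 7: wins, pays 7, utility 11 - 7 = 4.
Bid 11: wins, pays 11, utility 11 - 11 = 0.
The best choice is 3 with utility 8.

3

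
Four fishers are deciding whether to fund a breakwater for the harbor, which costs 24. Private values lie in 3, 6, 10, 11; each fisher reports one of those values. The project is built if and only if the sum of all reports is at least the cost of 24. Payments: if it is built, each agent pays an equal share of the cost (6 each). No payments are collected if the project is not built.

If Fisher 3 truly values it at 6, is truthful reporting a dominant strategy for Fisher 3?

Yes

Check each profile of the others' reports and compare truth against every alternative report.
Others report (3, 3, 3): truth gives 0, best alternative gives 0.
Others report (3, 3, 6): truth gives 0, best alternative gives 0.
Others report (3, 3, 10): truth gives 0, best alternative gives 0.
Others report (3, 3, 11): truth gives 0, best alternative gives 0.
Others report (3, 6, 3): truth gives 0, best alternative gives 0.
Others report (3, 6, 6): truth gives 0, best alternative gives 0.
(Remaining 58 profiles checked similarly; truth is weakly best in each.)
In every case the truthful report is at least as good as any alternative, so it is a dominant strategy.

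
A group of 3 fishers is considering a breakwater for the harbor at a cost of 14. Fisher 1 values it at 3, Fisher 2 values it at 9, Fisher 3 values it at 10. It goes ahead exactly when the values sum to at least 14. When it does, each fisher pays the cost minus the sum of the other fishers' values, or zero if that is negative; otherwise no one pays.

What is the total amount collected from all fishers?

3

Total value 22 ≥ cost 14, so it is built.
Fisher 1: others sum to 19; max(0, 14 - 19) = 0.
Fisher 2: others sum to 13; max(0, 14 - 13) = 1.
Fisher 3: others sum to 12; max(0, 14 - 12) = 2.
Total collected = 0 + 1 + 2 = 3.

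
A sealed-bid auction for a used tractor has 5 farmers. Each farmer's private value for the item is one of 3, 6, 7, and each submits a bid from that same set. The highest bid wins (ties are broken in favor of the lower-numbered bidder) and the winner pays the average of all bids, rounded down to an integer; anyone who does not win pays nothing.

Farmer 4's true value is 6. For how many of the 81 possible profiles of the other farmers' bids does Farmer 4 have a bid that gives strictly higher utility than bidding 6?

20

Others bid (3, 3, 3, 7): truth gives 0; bid 7 gives 2 > 0. Violating.
Others bid (3, 3, 6, 3): truth gives 0; bid 7 gives 2 > 0. Violating.
Others bid (3, 3, 6, 6): truth gives 0; bid 7 gives 1 > 0. Violating.
Others bid (3, 3, 6, 7): truth gives 0; bid 7 gives 1 > 0. Violating.
Others bid (3, 3, 3, 3): truth gives 3; no alternative beats it.
Others bid (3, 3, 3, 6): truth gives 2; no alternative beats it.
(Checking all 81 profiles: 20 have a profitable deviation, 61 do not.)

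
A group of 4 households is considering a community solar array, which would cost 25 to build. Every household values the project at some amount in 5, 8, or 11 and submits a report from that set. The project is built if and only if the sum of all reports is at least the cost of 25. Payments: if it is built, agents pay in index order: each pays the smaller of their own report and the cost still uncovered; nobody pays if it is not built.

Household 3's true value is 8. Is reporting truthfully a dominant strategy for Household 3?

Consider the case where Household 1 reports 5, Household 2 reports 5 and Household 4 reports 11.
Truthful report 8: project built, pays 8, utility 8 - 8 = 0.
Report 5 instead: project built, pays 5, utility 8 - 5 = 3.
Since 3 > 0, reporting 5 is strictly better here, so truthful reporting is not dominant.

No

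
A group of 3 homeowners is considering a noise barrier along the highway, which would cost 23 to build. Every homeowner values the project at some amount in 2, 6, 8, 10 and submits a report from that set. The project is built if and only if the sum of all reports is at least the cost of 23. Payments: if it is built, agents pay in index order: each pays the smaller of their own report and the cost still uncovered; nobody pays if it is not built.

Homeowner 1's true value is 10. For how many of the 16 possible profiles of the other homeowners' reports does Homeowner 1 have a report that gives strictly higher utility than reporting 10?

Others report (6, 10): truth gives 0; report 8 gives 2 > 0. Violating.
Others report (8, 8): truth gives 0; report 8 gives 2 > 0. Violating.
Others report (8, 10): truth gives 0; report 6 gives 4 > 0. Violating.
Others report (10, 6): truth gives 0; report 8 gives 2 > 0. Violating.
Others report (2, 2): truth gives 0; no alternative beats it.
Others report (2, 6): truth gives 0; no alternative beats it.
(Checking all 16 profiles: 6 have a profitable deviation, 10 do not.)

6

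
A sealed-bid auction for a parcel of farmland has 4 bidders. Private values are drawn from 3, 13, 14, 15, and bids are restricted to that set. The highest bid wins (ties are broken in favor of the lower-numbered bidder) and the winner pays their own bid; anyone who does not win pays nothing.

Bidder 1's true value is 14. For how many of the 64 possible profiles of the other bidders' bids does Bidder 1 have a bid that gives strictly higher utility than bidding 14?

Others bid (3, 3, 3): truth gives 0; bid 3 gives 11 > 0. Violating.
Others bid (3, 3, 13): truth gives 0; bid 13 gives 1 > 0. Violating.
Others bid (3, 13, 3): truth gives 0; bid 13 gives 1 > 0. Violating.
Others bid (3, 13, 13): truth gives 0; bid 13 gives 1 > 0. Violating.
Others bid (3, 3, 14): truth gives 0; no alternative beats it.
Others bid (3, 3, 15): truth gives 0; no alternative beats it.
(Checking all 64 profiles: 8 have a profitable deviation, 56 do not.)

8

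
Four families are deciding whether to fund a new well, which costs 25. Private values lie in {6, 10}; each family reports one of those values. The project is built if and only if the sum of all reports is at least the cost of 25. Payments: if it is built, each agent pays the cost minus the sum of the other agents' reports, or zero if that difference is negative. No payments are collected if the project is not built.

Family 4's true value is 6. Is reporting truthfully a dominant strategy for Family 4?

Yes

Check each profile of the others' reports and compare truth against every alternative report.
Others report (6, 6, 6): truth gives 0, best alternative gives -1.
Others report (6, 10, 10): truth gives 6, best alternative gives 6.
Others report (10, 6, 10): truth gives 6, best alternative gives 6.
Others report (10, 10, 6): truth gives 6, best alternative gives 6.
Others report (10, 10, 10): truth gives 6, best alternative gives 6.
Others report (6, 6, 10): truth gives 3, best alternative gives 3.
(Remaining 2 profiles checked similarly; truth is weakly best in each.)
In every case the truthful report is at least as good as any alternative, so it is a dominant strategy.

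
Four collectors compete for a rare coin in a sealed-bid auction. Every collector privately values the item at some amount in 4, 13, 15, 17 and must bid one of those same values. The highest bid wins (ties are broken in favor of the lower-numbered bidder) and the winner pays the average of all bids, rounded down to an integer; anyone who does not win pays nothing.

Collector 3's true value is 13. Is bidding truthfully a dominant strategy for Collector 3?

Consider the case where Collector 1 bids 4, Collector 2 bids 4 and Collector 4 bids 15.
Truthful bid 13: loses, pays 0, utility 0.
Bid 15 instead: wins, pays 9, utility 13 - 9 = 4.
Since 4 > 0, bidding 15 is strictly better here, so truthful bidding is not dominant.

No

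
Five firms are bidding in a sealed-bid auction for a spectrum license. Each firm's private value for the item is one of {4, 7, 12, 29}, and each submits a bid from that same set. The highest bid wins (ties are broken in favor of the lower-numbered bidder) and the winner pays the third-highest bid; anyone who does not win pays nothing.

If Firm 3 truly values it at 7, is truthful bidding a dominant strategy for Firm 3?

No

Consider the case where Firm 1 bids 4, Firm 2 bids 4, Firm 4 bids 4 and Firm 5 bids 12.
Truthful bid 7: loses, pays 0, utility 0.
Bid 12 instead: wins, pays 4, utility 7 - 4 = 3.
Since 3 > 0, bidding 12 is strictly better here, so truthful bidding is not dominant.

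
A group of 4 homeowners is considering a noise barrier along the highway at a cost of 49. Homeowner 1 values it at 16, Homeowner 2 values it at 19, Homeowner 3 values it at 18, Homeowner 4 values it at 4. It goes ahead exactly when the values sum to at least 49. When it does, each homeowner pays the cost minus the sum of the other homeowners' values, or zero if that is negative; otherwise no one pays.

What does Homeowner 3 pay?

Total value 57 ≥ cost 49, so the project is built.
The other homeowners' values sum to 39.
Cost minus that sum is 49 - 39 = 10.

10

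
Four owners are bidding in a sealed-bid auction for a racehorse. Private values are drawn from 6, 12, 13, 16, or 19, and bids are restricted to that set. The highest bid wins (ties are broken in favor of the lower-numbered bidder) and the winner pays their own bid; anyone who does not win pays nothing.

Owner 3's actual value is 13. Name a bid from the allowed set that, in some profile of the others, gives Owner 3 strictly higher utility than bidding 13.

12

Suppose Owner 1 bids 6, Owner 2 bids 6 and Owner 4 bids 6.
Bid 13: wins, pays 13, utility 13 - 13 = 0.
Bid 12: wins, pays 12, utility 13 - 12 = 1.
So bidding 12 beats truth here (1 > 0).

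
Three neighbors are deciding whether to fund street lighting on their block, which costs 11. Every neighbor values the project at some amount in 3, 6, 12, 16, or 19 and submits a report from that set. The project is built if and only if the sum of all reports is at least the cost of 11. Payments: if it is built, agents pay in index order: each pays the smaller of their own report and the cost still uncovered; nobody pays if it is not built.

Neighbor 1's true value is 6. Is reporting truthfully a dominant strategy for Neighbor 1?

Consider the case where Neighbor 2 reports 3 and Neighbor 3 reports 6.
Truthful report 6: project built, pays 6, utility 6 - 6 = 0.
Report 3 instead: project built, pays 3, utility 6 - 3 = 3.
Since 3 > 0, reporting 3 is strictly better here, so truthful reporting is not dominant.

No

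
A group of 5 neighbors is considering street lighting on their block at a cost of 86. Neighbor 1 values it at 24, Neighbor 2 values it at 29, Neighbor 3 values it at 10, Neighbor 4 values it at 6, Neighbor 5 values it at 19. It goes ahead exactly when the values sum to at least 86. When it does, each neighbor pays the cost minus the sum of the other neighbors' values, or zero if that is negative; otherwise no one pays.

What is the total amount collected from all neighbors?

Total value 88 ≥ cost 86, so it is built.
Neighbor 1: others sum to 64; max(0, 86 - 64) = 22.
Neighbor 2: others sum to 59; max(0, 86 - 59) = 27.
Neighbor 3: others sum to 78; max(0, 86 - 78) = 8.
Neighbor 4: others sum to 82; max(0, 86 - 82) = 4.
Neighbor 5: others sum to 69; max(0, 86 - 69) = 17.
Total collected = 22 + 27 + 8 + 4 + 17 = 78.

78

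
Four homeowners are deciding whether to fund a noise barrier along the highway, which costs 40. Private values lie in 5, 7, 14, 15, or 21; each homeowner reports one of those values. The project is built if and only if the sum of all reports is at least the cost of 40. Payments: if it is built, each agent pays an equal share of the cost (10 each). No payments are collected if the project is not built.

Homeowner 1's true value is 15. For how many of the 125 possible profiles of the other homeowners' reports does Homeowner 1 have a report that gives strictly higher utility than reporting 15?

7

Others report (5, 5, 14): truth gives 0; report 21 gives 5 > 0. Violating.
Others report (5, 7, 7): truth gives 0; report 21 gives 5 > 0. Violating.
Others report (5, 14, 5): truth gives 0; report 21 gives 5 > 0. Violating.
Others report (7, 5, 7): truth gives 0; report 21 gives 5 > 0. Violating.
Others report (5, 5, 5): truth gives 0; no alternative beats it.
Others report (5, 5, 7): truth gives 0; no alternative beats it.
(Checking all 125 profiles: 7 have a profitable deviation, 118 do not.)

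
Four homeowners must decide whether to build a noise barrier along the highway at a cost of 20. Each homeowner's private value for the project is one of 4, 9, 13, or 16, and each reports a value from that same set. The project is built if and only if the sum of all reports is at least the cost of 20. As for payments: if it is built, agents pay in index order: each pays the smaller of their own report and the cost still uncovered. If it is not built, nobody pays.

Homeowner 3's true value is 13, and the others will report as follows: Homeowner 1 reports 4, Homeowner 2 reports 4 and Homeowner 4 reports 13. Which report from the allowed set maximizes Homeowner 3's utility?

4

Report 4: project built, pays 4, utility 13 - 4 = 9.
Report 9: project built, pays 9, utility 13 - 9 = 4.
Report 13: project built, pays 12, utility 13 - 12 = 1.
Report 16: project built, pays 12, utility 13 - 12 = 1.
The best choice is 4 with utility 9.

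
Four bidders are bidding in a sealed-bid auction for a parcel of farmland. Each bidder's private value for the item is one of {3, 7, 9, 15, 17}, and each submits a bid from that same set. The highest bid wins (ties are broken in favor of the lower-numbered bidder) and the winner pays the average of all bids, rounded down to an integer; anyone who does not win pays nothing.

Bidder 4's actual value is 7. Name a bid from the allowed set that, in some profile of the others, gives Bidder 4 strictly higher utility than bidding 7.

9

Suppose Bidder 1 bids 3, Bidder 2 bids 3 and Bidder 3 bids 7.
Bid 7: loses, pays 0, utility 0.
Bid 9: wins, pays 5, utility 7 - 5 = 2.
So bidding 9 beats truth here (2 > 0).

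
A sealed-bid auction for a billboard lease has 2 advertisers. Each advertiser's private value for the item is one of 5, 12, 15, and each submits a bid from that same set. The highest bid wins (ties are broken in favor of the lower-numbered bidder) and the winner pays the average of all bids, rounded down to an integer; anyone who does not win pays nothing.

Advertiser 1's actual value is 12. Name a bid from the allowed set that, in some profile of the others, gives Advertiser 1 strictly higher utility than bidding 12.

5

Suppose Advertiser 2 bids 5.
Bid 12: wins, pays 8, utility 12 - 8 = 4.
Bid 5: wins, pays 5, utility 12 - 5 = 7.
So bidding 5 beats truth here (7 > 4).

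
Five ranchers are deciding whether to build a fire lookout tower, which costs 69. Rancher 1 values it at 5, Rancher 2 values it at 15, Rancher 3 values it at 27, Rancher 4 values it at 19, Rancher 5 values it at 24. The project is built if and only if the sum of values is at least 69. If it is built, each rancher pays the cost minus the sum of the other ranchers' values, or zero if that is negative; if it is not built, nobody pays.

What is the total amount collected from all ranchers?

Total value 90 ≥ cost 69, so it is built.
Rancher 1: others sum to 85; max(0, 69 - 85) = 0.
Rancher 2: others sum to 75; max(0, 69 - 75) = 0.
Rancher 3: others sum to 63; max(0, 69 - 63) = 6.
Rancher 4: others sum to 71; max(0, 69 - 71) = 0.
Rancher 5: others sum to 66; max(0, 69 - 66) = 3.
Total collected = 0 + 0 + 6 + 0 + 3 = 9.

9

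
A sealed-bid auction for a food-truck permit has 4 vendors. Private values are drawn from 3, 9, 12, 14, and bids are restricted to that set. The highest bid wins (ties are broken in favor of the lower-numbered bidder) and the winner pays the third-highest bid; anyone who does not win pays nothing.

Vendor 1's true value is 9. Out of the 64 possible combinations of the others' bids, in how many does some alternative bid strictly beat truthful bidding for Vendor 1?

6

Others bid (3, 3, 12): truth gives 0; bid 12 gives 6 > 0. Violating.
Others bid (3, 3, 14): truth gives 0; bid 14 gives 6 > 0. Violating.
Others bid (3, 12, 3): truth gives 0; bid 12 gives 6 > 0. Violating.
Others bid (3, 14, 3): truth gives 0; bid 14 gives 6 > 0. Violating.
Others bid (3, 3, 3): truth gives 6; no alternative beats it.
Others bid (3, 3, 9): truth gives 6; no alternative beats it.
(Checking all 64 profiles: 6 have a profitable deviation, 58 do not.)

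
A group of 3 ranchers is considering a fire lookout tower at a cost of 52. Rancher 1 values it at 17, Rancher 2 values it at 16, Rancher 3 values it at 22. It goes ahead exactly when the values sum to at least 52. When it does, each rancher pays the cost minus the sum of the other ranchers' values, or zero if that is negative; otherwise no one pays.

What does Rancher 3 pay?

Total value 55 ≥ cost 52, so the project is built.
The other ranchers' values sum to 33.
Cost minus that sum is 52 - 33 = 19.

19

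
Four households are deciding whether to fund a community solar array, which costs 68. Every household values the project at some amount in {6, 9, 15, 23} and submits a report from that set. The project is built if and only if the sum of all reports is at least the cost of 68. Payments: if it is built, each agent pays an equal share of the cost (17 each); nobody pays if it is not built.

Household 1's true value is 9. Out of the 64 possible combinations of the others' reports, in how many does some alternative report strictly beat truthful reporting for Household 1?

Others report (15, 23, 23): truth gives -8; report 6 gives 0 > -8. Violating.
Others report (23, 15, 23): truth gives -8; report 6 gives 0 > -8. Violating.
Others report (23, 23, 15): truth gives -8; report 6 gives 0 > -8. Violating.
Others report (6, 6, 6): truth gives 0; no alternative beats it.
Others report (6, 6, 9): truth gives 0; no alternative beats it.
(Checking all 64 profiles: 3 have a profitable deviation, 61 do not.)

3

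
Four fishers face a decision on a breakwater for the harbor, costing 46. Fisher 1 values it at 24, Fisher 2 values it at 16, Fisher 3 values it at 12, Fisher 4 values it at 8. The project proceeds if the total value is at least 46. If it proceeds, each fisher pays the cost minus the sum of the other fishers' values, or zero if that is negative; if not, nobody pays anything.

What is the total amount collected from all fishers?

Total value 60 ≥ cost 46, so it is built.
Fisher 1: others sum to 36; max(0, 46 - 36) = 10.
Fisher 2: others sum to 44; max(0, 46 - 44) = 2.
Fisher 3: others sum to 48; max(0, 46 - 48) = 0.
Fisher 4: others sum to 52; max(0, 46 - 52) = 0.
Total collected = 10 + 2 + 0 + 0 = 12.

12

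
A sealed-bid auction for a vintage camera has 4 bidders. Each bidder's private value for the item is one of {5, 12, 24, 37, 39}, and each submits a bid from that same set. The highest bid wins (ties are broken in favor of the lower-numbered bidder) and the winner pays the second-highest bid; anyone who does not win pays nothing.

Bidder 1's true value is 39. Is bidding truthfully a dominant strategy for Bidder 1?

Yes

Check each profile of the others' bids and compare truth against every alternative bid.
Others bid (5, 5, 5): truth gives 34, best alternative gives 34.
Others bid (5, 5, 12): truth gives 27, best alternative gives 27.
Others bid (5, 12, 5): truth gives 27, best alternative gives 27.
Others bid (5, 12, 12): truth gives 27, best alternative gives 27.
Others bid (12, 5, 5): truth gives 27, best alternative gives 27.
Others bid (12, 5, 12): truth gives 27, best alternative gives 27.
(Remaining 119 profiles checked similarly; truth is weakly best in each.)
In every case the truthful bid is at least as good as any alternative, so it is a dominant strategy.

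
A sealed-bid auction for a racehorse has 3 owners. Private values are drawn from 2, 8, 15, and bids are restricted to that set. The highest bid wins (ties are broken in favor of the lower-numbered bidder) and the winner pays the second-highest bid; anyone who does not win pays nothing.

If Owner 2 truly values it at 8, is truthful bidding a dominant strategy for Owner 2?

Yes

Check each profile of the others' bids and compare truth against every alternative bid.
Others bid (2, 2): truth gives 6, best alternative gives 6.
Others bid (2, 8): truth gives 0, best alternative gives 0.
Others bid (2, 15): truth gives 0, best alternative gives 0.
Others bid (8, 2): truth gives 0, best alternative gives 0.
Others bid (8, 8): truth gives 0, best alternative gives 0.
Others bid (8, 15): truth gives 0, best alternative gives 0.
(Remaining 3 profiles checked similarly; truth is weakly best in each.)
In every case the truthful bid is at least as good as any alternative, so it is a dominant strategy.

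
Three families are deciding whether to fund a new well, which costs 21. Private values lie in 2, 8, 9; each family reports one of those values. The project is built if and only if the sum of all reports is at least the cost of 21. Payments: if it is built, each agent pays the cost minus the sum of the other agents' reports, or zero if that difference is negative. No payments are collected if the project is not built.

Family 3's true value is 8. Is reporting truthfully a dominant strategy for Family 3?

Yes

Check each profile of the others' reports and compare truth against every alternative report.
Others report (9, 9): truth gives 5, best alternative gives 5.
Others report (8, 9): truth gives 4, best alternative gives 4.
Others report (9, 8): truth gives 4, best alternative gives 4.
Others report (8, 8): truth gives 3, best alternative gives 3.
Others report (2, 2): truth gives 0, best alternative gives 0.
Others report (2, 8): truth gives 0, best alternative gives 0.
(Remaining 3 profiles checked similarly; truth is weakly best in each.)
In every case the truthful report is at least as good as any alternative, so it is a dominant strategy.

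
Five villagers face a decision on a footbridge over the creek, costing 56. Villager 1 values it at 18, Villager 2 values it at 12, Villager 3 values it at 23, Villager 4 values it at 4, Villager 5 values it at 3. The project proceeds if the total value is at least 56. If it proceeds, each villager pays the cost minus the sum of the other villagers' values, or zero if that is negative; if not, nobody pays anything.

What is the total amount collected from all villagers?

41

Total value 60 ≥ cost 56, so it is built.
Villager 1: others sum to 42; max(0, 56 - 42) = 14.
Villager 2: others sum to 48; max(0, 56 - 48) = 8.
Villager 3: others sum to 37; max(0, 56 - 37) = 19.
Villager 4: others sum to 56; max(0, 56 - 56) = 0.
Villager 5: others sum to 57; max(0, 56 - 57) = 0.
Total collected = 14 + 8 + 19 + 0 + 0 = 41.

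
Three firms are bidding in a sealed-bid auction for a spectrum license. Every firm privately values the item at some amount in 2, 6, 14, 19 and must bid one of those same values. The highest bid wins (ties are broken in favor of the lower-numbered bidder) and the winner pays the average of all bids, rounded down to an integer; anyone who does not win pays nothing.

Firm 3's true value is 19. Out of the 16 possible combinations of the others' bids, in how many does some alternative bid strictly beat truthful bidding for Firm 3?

Others bid (2, 2): truth gives 12; bid 6 gives 16 > 12. Violating.
Others bid (2, 6): truth gives 10; bid 14 gives 12 > 10. Violating.
Others bid (6, 2): truth gives 10; bid 14 gives 12 > 10. Violating.
Others bid (6, 6): truth gives 9; bid 14 gives 11 > 9. Violating.
Others bid (2, 14): truth gives 8; no alternative beats it.
Others bid (2, 19): truth gives 0; no alternative beats it.
(Checking all 16 profiles: 4 have a profitable deviation, 12 do not.)

4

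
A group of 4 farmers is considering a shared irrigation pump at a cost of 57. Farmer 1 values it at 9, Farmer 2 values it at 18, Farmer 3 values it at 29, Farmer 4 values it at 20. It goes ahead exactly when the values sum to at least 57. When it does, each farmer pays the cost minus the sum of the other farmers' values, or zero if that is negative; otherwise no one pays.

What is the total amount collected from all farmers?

11

Total value 76 ≥ cost 57, so it is built.
Farmer 1: others sum to 67; max(0, 57 - 67) = 0.
Farmer 2: others sum to 58; max(0, 57 - 58) = 0.
Farmer 3: others sum to 47; max(0, 57 - 47) = 10.
Farmer 4: others sum to 56; max(0, 57 - 56) = 1.
Total collected = 0 + 0 + 10 + 1 = 11.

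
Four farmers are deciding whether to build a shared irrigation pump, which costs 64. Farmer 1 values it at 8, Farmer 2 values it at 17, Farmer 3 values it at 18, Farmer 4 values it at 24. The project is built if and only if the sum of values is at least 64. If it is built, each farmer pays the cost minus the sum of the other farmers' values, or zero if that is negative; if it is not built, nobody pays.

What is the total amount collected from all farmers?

55

Total value 67 ≥ cost 64, so it is built.
Farmer 1: others sum to 59; max(0, 64 - 59) = 5.
Farmer 2: others sum to 50; max(0, 64 - 50) = 14.
Farmer 3: others sum to 49; max(0, 64 - 49) = 15.
Farmer 4: others sum to 43; max(0, 64 - 43) = 21.
Total collected = 5 + 14 + 15 + 21 = 55.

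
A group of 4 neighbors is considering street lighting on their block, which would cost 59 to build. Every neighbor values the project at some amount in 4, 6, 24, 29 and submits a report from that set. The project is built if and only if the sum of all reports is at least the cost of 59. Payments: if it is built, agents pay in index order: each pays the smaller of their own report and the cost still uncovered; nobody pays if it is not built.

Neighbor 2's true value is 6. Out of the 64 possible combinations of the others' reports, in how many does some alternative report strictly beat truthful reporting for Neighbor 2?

26

Others report (4, 24, 29): truth gives 0; report 4 gives 2 > 0. Violating.
Others report (4, 29, 24): truth gives 0; report 4 gives 2 > 0. Violating.
Others report (4, 29, 29): truth gives 0; report 4 gives 2 > 0. Violating.
Others report (6, 24, 29): truth gives 0; report 4 gives 2 > 0. Violating.
Others report (4, 4, 4): truth gives 0; no alternative beats it.
Others report (4, 4, 6): truth gives 0; no alternative beats it.
(Checking all 64 profiles: 26 have a profitable deviation, 38 do not.)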